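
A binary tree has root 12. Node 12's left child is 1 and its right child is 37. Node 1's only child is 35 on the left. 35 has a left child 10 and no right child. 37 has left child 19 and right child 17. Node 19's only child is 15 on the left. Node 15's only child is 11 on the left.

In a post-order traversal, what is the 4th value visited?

Post-order visits the left subtree, then the right subtree, then the node.
At 12: go left to 1.
  At 1: go left to 35.
    At 35: go left to 10.
      10 is a leaf — visit 10.
    At 35: no right child.
    Visit 35.
  At 1: no right child.
  Visit 1.
At 12: go right to 37.
  At 37: go left to 19.
    At 19: go left to 15.
      At 15: go left to 11.
        11 is a leaf — visit 11.
      At 15: no right child.
      Visit 15.
    At 19: no right child.
    Visit 19.
  At 37: go right to 17.
    17 is a leaf — visit 17.
  Visit 37.
Visit 12.
Full post-order sequence: 10, 35, 1, 11, 15, 19, 17, 37, 12.

11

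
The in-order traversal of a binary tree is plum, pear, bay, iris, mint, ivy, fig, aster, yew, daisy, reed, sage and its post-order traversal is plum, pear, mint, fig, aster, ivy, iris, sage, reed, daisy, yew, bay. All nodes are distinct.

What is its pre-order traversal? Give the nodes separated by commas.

The last element of post-order is the root; it splits in-order into left and right subtrees.
Root bay: left subtree has 2 nodes {plum, pear}, right has 9 {iris, mint, ivy, fig, aster, yew, daisy, reed, sage}.
  Root pear: left subtree has 1 node {plum}, right has 0 { }.
  Root yew: left subtree has 5 nodes {iris, mint, ivy, fig, aster}, right has 3 {daisy, reed, sage}.
    Root iris: left subtree has 0 nodes { }, right has 4 {mint, ivy, fig, aster}.
      Root ivy: left subtree has 1 node {mint}, right has 2 {fig, aster}.
        Root aster: left subtree has 1 node {fig}, right has 0 { }.
    Root daisy: left subtree has 0 nodes { }, right has 2 {reed, sage}.
      Root reed: left subtree has 0 nodes { }, right has 1 {sage}.

bay, pear, plum, yew, iris, ivy, mint, aster, fig, daisy, reed, sage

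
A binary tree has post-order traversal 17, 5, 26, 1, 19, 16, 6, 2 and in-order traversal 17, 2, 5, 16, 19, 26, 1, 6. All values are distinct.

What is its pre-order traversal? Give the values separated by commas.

2, 17, 6, 16, 5, 19, 1, 26

The last element of post-order is the root; it splits in-order into left and right subtrees.
Root 2: left subtree has 1 node {17}, right has 6 {5, 16, 19, 26, 1, 6}.
  Root 6: left subtree has 5 nodes {5, 16, 19, 26, 1}, right has 0 { }.
    Root 16: left subtree has 1 node {5}, right has 3 {19, 26, 1}.
      Root 19: left subtree has 0 nodes { }, right has 2 {26, 1}.
        Root 1: left subtree has 1 node {26}, right has 0 { }.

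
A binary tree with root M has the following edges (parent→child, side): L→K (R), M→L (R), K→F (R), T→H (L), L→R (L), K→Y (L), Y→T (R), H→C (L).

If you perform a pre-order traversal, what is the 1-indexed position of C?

Pre-order visits the node, then its left subtree, then its right subtree.
Visit M.
At M: no left child.
At M: go right to L.
  Visit L.
  At L: go left to R.
    R is a leaf — visit R.
  At L: go right to K.
    Visit K.
    At K: go left to Y.
      Visit Y.
      At Y: no left child.
      At Y: go right to T.
        Visit T.
        At T: go left to H.
          Visit H.
          At H: go left to C.
            C is a leaf — visit C.
          At H: no right child.
        At T: no right child.
    At K: go right to F.
      F is a leaf — visit F.
Full pre-order sequence: M, L, R, K, Y, T, H, C, F.

8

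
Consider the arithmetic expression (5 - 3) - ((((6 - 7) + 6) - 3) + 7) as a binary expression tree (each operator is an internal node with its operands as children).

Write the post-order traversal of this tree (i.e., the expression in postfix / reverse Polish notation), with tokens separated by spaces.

Post-order on an expression tree gives postfix notation: for each operator, emit left operand, right operand, then the operator.

5 3 - 6 7 - 6 + 3 - 7 + -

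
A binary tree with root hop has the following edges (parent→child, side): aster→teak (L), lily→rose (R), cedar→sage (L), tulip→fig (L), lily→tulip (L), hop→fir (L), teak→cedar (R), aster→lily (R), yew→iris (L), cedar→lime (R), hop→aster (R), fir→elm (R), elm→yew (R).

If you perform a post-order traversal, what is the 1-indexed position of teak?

Post-order visits the left subtree, then the right subtree, then the node.
At hop: go left to fir.
  At fir: no left child.
  At fir: go right to elm.
    At elm: no left child.
    At elm: go right to yew.
      At yew: go left to iris.
        iris is a leaf — visit iris.
      At yew: no right child.
      Visit yew.
    Visit elm.
  Visit fir.
At hop: go right to aster.
  At aster: go left to teak.
    At teak: no left child.
    At teak: go right to cedar.
      At cedar: go left to sage.
        sage is a leaf — visit sage.
      At cedar: go right to lime.
        lime is a leaf — visit lime.
      Visit cedar.
    Visit teak.
  At aster: go right to lily.
    At lily: go left to tulip.
      At tulip: go left to fig.
        fig is a leaf — visit fig.
      At tulip: no right child.
      Visit tulip.
    At lily: go right to rose.
      rose is a leaf — visit rose.
    Visit lily.
  Visit aster.
Visit hop.
Full post-order sequence: iris, yew, elm, fir, sage, lime, cedar, teak, fig, tulip, rose, lily, aster, hop.

8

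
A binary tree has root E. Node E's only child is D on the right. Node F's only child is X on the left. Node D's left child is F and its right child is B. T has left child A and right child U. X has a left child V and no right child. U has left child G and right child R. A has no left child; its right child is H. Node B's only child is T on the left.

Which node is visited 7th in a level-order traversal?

Level-order visits nodes level by level from the root, left to right within each level.
Level 0: E
Level 1: D
Level 2: F, B
Level 3: X, T
Level 4: V, A, U
Level 5: H, G, R
Full level-order sequence: E, D, F, B, X, T, V, A, U, H, G, R.

V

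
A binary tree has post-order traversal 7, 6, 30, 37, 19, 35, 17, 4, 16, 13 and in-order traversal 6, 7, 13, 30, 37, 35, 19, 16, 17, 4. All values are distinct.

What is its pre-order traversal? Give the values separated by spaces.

The last element of post-order is the root; it splits in-order into left and right subtrees.
Root 13: left subtree has 2 nodes {6, 7}, right has 7 {30, 37, 35, 19, 16, 17, 4}.
  Root 6: left subtree has 0 nodes { }, right has 1 {7}.
  Root 16: left subtree has 4 nodes {30, 37, 35, 19}, right has 2 {17, 4}.
    Root 35: left subtree has 2 nodes {30, 37}, right has 1 {19}.
      Root 37: left subtree has 1 node {30}, right has 0 { }.
    Root 4: left subtree has 1 node {17}, right has 0 { }.

13 6 7 16 35 37 30 19 4 17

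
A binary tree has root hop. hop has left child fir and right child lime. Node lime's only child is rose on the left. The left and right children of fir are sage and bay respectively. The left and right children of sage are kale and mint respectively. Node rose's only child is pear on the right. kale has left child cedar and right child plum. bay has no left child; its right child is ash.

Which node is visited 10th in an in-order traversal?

rose

In-order visits the left subtree, then the node, then the right subtree.
At hop: go left to fir.
  At fir: go left to sage.
    At sage: go left to kale.
      At kale: go left to cedar.
        cedar is a leaf — visit cedar.
      Visit kale.
      At kale: go right to plum.
        plum is a leaf — visit plum.
    Visit sage.
    At sage: go right to mint.
      mint is a leaf — visit mint.
  Visit fir.
  At fir: go right to bay.
    At bay: no left child.
    Visit bay.
    At bay: go right to ash.
      ash is a leaf — visit ash.
Visit hop.
At hop: go right to lime.
  At lime: go left to rose.
    At rose: no left child.
    Visit rose.
    At rose: go right to pear.
      pear is a leaf — visit pear.
  Visit lime.
  At lime: no right child.
Full in-order sequence: cedar, kale, plum, sage, mint, fir, bay, ash, hop, rose, pear, lime.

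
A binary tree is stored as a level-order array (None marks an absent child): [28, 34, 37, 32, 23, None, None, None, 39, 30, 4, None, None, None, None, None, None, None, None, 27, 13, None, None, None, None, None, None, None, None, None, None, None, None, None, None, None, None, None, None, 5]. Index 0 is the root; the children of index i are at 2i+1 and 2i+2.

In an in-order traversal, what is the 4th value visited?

In-order visits the left subtree, then the node, then the right subtree.
At 28: go left to 34.
  At 34: go left to 32.
    At 32: no left child.
    Visit 32.
    At 32: go right to 39.
      39 is a leaf — visit 39.
  Visit 34.
  At 34: go right to 23.
    At 23: go left to 30.
      At 30: go left to 27.
        At 27: go left to 5.
          5 is a leaf — visit 5.
        Visit 27.
        At 27: no right child.
      Visit 30.
      At 30: go right to 13.
        13 is a leaf — visit 13.
    Visit 23.
    At 23: go right to 4.
      4 is a leaf — visit 4.
Visit 28.
At 28: go right to 37.
  37 is a leaf — visit 37.
Full in-order sequence: 32, 39, 34, 5, 27, 30, 13, 23, 4, 28, 37.

5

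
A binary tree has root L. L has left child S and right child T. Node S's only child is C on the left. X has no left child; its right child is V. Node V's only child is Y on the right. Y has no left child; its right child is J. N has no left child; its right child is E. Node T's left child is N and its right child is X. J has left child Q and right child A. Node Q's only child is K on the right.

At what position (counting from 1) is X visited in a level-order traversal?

6

Level-order visits nodes level by level from the root, left to right within each level.
Level 0: L
Level 1: S, T
Level 2: C, N, X
Level 3: E, V
Level 4: Y
Level 5: J
Level 6: Q, A
Level 7: K
Full level-order sequence: L, S, T, C, N, X, E, V, Y, J, Q, A, K.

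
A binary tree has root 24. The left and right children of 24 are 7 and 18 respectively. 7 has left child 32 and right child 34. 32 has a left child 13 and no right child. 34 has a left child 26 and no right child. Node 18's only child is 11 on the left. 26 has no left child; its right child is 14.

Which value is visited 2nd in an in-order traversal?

In-order visits the left subtree, then the node, then the right subtree.
At 24: go left to 7.
  At 7: go left to 32.
    At 32: go left to 13.
      13 is a leaf — visit 13.
    Visit 32.
    At 32: no right child.
  Visit 7.
  At 7: go right to 34.
    At 34: go left to 26.
      At 26: no left child.
      Visit 26.
      At 26: go right to 14.
        14 is a leaf — visit 14.
    Visit 34.
    At 34: no right child.
Visit 24.
At 24: go right to 18.
  At 18: go left to 11.
    11 is a leaf — visit 11.
  Visit 18.
  At 18: no right child.
Full in-order sequence: 13, 32, 7, 26, 14, 34, 24, 11, 18.

32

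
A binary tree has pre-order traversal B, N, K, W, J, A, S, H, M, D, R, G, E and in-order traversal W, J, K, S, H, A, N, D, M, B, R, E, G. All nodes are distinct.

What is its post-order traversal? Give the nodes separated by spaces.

J W H S A K D M N E G R B

The first element of pre-order is the root; it splits in-order into left and right subtrees.
Root B: left subtree has 9 nodes {W, J, K, S, H, A, N, D, M}, right has 3 {R, E, G}.
  Root N: left subtree has 6 nodes {W, J, K, S, H, A}, right has 2 {D, M}.
    Root K: left subtree has 2 nodes {W, J}, right has 3 {S, H, A}.
      Root W: left subtree has 0 nodes { }, right has 1 {J}.
      Root A: left subtree has 2 nodes {S, H}, right has 0 { }.
        Root S: left subtree has 0 nodes { }, right has 1 {H}.
    Root M: left subtree has 1 node {D}, right has 0 { }.
  Root R: left subtree has 0 nodes { }, right has 2 {E, G}.
    Root G: left subtree has 1 node {E}, right has 0 { }.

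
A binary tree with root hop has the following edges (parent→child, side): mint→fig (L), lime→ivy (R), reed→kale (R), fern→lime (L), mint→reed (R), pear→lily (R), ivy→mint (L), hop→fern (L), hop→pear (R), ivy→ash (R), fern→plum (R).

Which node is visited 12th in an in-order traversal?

lily

In-order visits the left subtree, then the node, then the right subtree.
At hop: go left to fern.
  At fern: go left to lime.
    At lime: no left child.
    Visit lime.
    At lime: go right to ivy.
      At ivy: go left to mint.
        At mint: go left to fig.
          fig is a leaf — visit fig.
        Visit mint.
        At mint: go right to reed.
          At reed: no left child.
          Visit reed.
          At reed: go right to kale.
            kale is a leaf — visit kale.
      Visit ivy.
      At ivy: go right to ash.
        ash is a leaf — visit ash.
  Visit fern.
  At fern: go right to plum.
    plum is a leaf — visit plum.
Visit hop.
At hop: go right to pear.
  At pear: no left child.
  Visit pear.
  At pear: go right to lily.
    lily is a leaf — visit lily.
Full in-order sequence: lime, fig, mint, reed, kale, ivy, ash, fern, plum, hop, pear, lily.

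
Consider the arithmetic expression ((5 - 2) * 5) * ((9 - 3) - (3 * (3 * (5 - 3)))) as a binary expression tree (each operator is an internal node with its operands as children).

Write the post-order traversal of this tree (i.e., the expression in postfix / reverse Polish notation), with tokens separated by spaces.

Post-order on an expression tree gives postfix notation: for each operator, emit left operand, right operand, then the operator.

5 2 - 5 * 9 3 - 3 3 5 3 - * * - *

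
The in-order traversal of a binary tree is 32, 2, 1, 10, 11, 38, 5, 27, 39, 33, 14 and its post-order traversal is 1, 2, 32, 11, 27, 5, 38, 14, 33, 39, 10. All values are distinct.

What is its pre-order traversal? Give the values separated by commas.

10, 32, 2, 1, 39, 38, 11, 5, 27, 33, 14

The last element of post-order is the root; it splits in-order into left and right subtrees.
Root 10: left subtree has 3 nodes {32, 2, 1}, right has 7 {11, 38, 5, 27, 39, 33, 14}.
  Root 32: left subtree has 0 nodes { }, right has 2 {2, 1}.
    Root 2: left subtree has 0 nodes { }, right has 1 {1}.
  Root 39: left subtree has 4 nodes {11, 38, 5, 27}, right has 2 {33, 14}.
    Root 38: left subtree has 1 node {11}, right has 2 {5, 27}.
      Root 5: left subtree has 0 nodes { }, right has 1 {27}.
    Root 33: left subtree has 0 nodes { }, right has 1 {14}.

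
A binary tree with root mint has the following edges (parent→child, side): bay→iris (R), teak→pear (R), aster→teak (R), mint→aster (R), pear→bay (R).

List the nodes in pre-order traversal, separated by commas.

mint, aster, teak, pear, bay, iris

Pre-order visits the node, then its left subtree, then its right subtree.
Visit mint.
At mint: no left child.
At mint: go right to aster.
  Visit aster.
  At aster: no left child.
  At aster: go right to teak.
    Visit teak.
    At teak: no left child.
    At teak: go right to pear.
      Visit pear.
      At pear: no left child.
      At pear: go right to bay.
        Visit bay.
        At bay: no left child.
        At bay: go right to iris.
          iris is a leaf — visit iris.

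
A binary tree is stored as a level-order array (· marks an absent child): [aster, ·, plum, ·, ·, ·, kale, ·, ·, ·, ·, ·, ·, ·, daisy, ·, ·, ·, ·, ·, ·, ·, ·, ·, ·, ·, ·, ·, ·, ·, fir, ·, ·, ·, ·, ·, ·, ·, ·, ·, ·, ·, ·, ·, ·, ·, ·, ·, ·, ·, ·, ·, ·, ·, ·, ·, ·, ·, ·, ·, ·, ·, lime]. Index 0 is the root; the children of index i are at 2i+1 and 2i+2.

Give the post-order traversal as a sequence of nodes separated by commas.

Post-order visits the left subtree, then the right subtree, then the node.
At aster: no left child.
At aster: go right to plum.
  At plum: no left child.
  At plum: go right to kale.
    At kale: no left child.
    At kale: go right to daisy.
      At daisy: no left child.
      At daisy: go right to fir.
        At fir: no left child.
        At fir: go right to lime.
          lime is a leaf — visit lime.
        Visit fir.
      Visit daisy.
    Visit kale.
  Visit plum.
Visit aster.

lime, fir, daisy, kale, plum, aster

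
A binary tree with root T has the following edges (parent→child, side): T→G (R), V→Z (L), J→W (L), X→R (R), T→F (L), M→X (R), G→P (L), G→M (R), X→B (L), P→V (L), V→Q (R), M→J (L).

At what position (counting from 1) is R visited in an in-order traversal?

13

In-order visits the left subtree, then the node, then the right subtree.
At T: go left to F.
  F is a leaf — visit F.
Visit T.
At T: go right to G.
  At G: go left to P.
    At P: go left to V.
      At V: go left to Z.
        Z is a leaf — visit Z.
      Visit V.
      At V: go right to Q.
        Q is a leaf — visit Q.
    Visit P.
    At P: no right child.
  Visit G.
  At G: go right to M.
    At M: go left to J.
      At J: go left to W.
        W is a leaf — visit W.
      Visit J.
      At J: no right child.
    Visit M.
    At M: go right to X.
      At X: go left to B.
        B is a leaf — visit B.
      Visit X.
      At X: go right to R.
        R is a leaf — visit R.
Full in-order sequence: F, T, Z, V, Q, P, G, W, J, M, B, X, R.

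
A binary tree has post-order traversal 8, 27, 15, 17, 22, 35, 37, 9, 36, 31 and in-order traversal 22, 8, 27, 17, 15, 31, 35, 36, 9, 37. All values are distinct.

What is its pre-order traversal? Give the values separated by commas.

31, 22, 17, 27, 8, 15, 36, 35, 9, 37

The last element of post-order is the root; it splits in-order into left and right subtrees.
Root 31: left subtree has 5 nodes {22, 8, 27, 17, 15}, right has 4 {35, 36, 9, 37}.
  Root 22: left subtree has 0 nodes { }, right has 4 {8, 27, 17, 15}.
    Root 17: left subtree has 2 nodes {8, 27}, right has 1 {15}.
      Root 27: left subtree has 1 node {8}, right has 0 { }.
  Root 36: left subtree has 1 node {35}, right has 2 {9, 37}.
    Root 9: left subtree has 0 nodes { }, right has 1 {37}.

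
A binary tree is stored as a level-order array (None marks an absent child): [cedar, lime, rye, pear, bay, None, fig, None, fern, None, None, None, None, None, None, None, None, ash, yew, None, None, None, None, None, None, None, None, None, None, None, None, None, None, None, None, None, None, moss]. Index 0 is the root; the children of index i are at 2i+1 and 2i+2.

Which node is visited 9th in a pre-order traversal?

rye

Pre-order visits the node, then its left subtree, then its right subtree.
Visit cedar.
At cedar: go left to lime.
  Visit lime.
  At lime: go left to pear.
    Visit pear.
    At pear: no left child.
    At pear: go right to fern.
      Visit fern.
      At fern: go left to ash.
        ash is a leaf — visit ash.
      At fern: go right to yew.
        Visit yew.
        At yew: go left to moss.
          moss is a leaf — visit moss.
        At yew: no right child.
  At lime: go right to bay.
    bay is a leaf — visit bay.
At cedar: go right to rye.
  Visit rye.
  At rye: no left child.
  At rye: go right to fig.
    fig is a leaf — visit fig.
Full pre-order sequence: cedar, lime, pear, fern, ash, yew, moss, bay, rye, fig.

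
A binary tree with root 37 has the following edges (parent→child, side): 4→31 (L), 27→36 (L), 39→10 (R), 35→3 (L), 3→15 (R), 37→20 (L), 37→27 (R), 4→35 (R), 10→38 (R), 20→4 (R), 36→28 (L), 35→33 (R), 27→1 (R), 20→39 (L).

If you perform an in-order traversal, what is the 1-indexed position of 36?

In-order visits the left subtree, then the node, then the right subtree.
At 37: go left to 20.
  At 20: go left to 39.
    At 39: no left child.
    Visit 39.
    At 39: go right to 10.
      At 10: no left child.
      Visit 10.
      At 10: go right to 38.
        38 is a leaf — visit 38.
  Visit 20.
  At 20: go right to 4.
    At 4: go left to 31.
      31 is a leaf — visit 31.
    Visit 4.
    At 4: go right to 35.
      At 35: go left to 3.
        At 3: no left child.
        Visit 3.
        At 3: go right to 15.
          15 is a leaf — visit 15.
      Visit 35.
      At 35: go right to 33.
        33 is a leaf — visit 33.
Visit 37.
At 37: go right to 27.
  At 27: go left to 36.
    At 36: go left to 28.
      28 is a leaf — visit 28.
    Visit 36.
    At 36: no right child.
  Visit 27.
  At 27: go right to 1.
    1 is a leaf — visit 1.
Full in-order sequence: 39, 10, 38, 20, 31, 4, 3, 15, 35, 33, 37, 28, 36, 27, 1.

13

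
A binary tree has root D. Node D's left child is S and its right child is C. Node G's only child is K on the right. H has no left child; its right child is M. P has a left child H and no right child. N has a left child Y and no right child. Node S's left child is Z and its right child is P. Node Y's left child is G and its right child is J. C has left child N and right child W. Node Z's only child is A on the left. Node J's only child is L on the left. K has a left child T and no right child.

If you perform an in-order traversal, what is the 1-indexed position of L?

In-order visits the left subtree, then the node, then the right subtree.
At D: go left to S.
  At S: go left to Z.
    At Z: go left to A.
      A is a leaf — visit A.
    Visit Z.
    At Z: no right child.
  Visit S.
  At S: go right to P.
    At P: go left to H.
      At H: no left child.
      Visit H.
      At H: go right to M.
        M is a leaf — visit M.
    Visit P.
    At P: no right child.
Visit D.
At D: go right to C.
  At C: go left to N.
    At N: go left to Y.
      At Y: go left to G.
        At G: no left child.
        Visit G.
        At G: go right to K.
          At K: go left to T.
            T is a leaf — visit T.
          Visit K.
          At K: no right child.
      Visit Y.
      At Y: go right to J.
        At J: go left to L.
          L is a leaf — visit L.
        Visit J.
        At J: no right child.
    Visit N.
    At N: no right child.
  Visit C.
  At C: go right to W.
    W is a leaf — visit W.
Full in-order sequence: A, Z, S, H, M, P, D, G, T, K, Y, L, J, N, C, W.

12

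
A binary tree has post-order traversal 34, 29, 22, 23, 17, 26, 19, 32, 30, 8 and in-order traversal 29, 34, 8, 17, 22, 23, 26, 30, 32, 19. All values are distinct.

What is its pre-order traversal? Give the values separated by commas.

The last element of post-order is the root; it splits in-order into left and right subtrees.
Root 8: left subtree has 2 nodes {29, 34}, right has 7 {17, 22, 23, 26, 30, 32, 19}.
  Root 29: left subtree has 0 nodes { }, right has 1 {34}.
  Root 30: left subtree has 4 nodes {17, 22, 23, 26}, right has 2 {32, 19}.
    Root 26: left subtree has 3 nodes {17, 22, 23}, right has 0 { }.
      Root 17: left subtree has 0 nodes { }, right has 2 {22, 23}.
        Root 23: left subtree has 1 node {22}, right has 0 { }.
    Root 32: left subtree has 0 nodes { }, right has 1 {19}.

8, 29, 34, 30, 26, 17, 23, 22, 32, 19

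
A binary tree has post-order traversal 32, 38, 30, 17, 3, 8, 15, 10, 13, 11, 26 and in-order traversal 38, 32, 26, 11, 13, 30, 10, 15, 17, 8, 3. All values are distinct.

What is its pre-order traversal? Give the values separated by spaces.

26 38 32 11 13 10 30 15 8 17 3

The last element of post-order is the root; it splits in-order into left and right subtrees.
Root 26: left subtree has 2 nodes {38, 32}, right has 8 {11, 13, 30, 10, 15, 17, 8, 3}.
  Root 38: left subtree has 0 nodes { }, right has 1 {32}.
  Root 11: left subtree has 0 nodes { }, right has 7 {13, 30, 10, 15, 17, 8, 3}.
    Root 13: left subtree has 0 nodes { }, right has 6 {30, 10, 15, 17, 8, 3}.
      Root 10: left subtree has 1 node {30}, right has 4 {15, 17, 8, 3}.
        Root 15: left subtree has 0 nodes { }, right has 3 {17, 8, 3}.
          Root 8: left subtree has 1 node {17}, right has 1 {3}.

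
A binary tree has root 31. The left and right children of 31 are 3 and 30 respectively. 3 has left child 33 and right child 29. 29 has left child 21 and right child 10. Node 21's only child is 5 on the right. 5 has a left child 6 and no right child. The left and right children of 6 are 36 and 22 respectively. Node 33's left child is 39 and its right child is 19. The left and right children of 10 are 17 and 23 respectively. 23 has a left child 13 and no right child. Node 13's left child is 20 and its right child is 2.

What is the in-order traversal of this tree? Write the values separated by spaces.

39 33 19 3 21 36 6 22 5 29 17 10 20 13 2 23 31 30

In-order visits the left subtree, then the node, then the right subtree.
At 31: go left to 3.
  At 3: go left to 33.
    At 33: go left to 39.
      39 is a leaf — visit 39.
    Visit 33.
    At 33: go right to 19.
      19 is a leaf — visit 19.
  Visit 3.
  At 3: go right to 29.
    At 29: go left to 21.
      At 21: no left child.
      Visit 21.
      At 21: go right to 5.
        At 5: go left to 6.
          At 6: go left to 36.
            36 is a leaf — visit 36.
          Visit 6.
          At 6: go right to 22.
            22 is a leaf — visit 22.
        Visit 5.
        At 5: no right child.
    Visit 29.
    At 29: go right to 10.
      At 10: go left to 17.
        17 is a leaf — visit 17.
      Visit 10.
      At 10: go right to 23.
        At 23: go left to 13.
          At 13: go left to 20.
            20 is a leaf — visit 20.
          Visit 13.
          At 13: go right to 2.
            2 is a leaf — visit 2.
        Visit 23.
        At 23: no right child.
Visit 31.
At 31: go right to 30.
  30 is a leaf — visit 30.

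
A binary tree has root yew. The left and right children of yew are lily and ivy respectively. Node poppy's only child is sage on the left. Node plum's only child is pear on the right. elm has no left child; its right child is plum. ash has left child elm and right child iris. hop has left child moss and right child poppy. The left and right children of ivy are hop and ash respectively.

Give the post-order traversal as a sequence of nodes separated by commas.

lily, moss, sage, poppy, hop, pear, plum, elm, iris, ash, ivy, yew

Post-order visits the left subtree, then the right subtree, then the node.
At yew: go left to lily.
  lily is a leaf — visit lily.
At yew: go right to ivy.
  At ivy: go left to hop.
    At hop: go left to moss.
      moss is a leaf — visit moss.
    At hop: go right to poppy.
      At poppy: go left to sage.
        sage is a leaf — visit sage.
      At poppy: no right child.
      Visit poppy.
    Visit hop.
  At ivy: go right to ash.
    At ash: go left to elm.
      At elm: no left child.
      At elm: go right to plum.
        At plum: no left child.
        At plum: go right to pear.
          pear is a leaf — visit pear.
        Visit plum.
      Visit elm.
    At ash: go right to iris.
      iris is a leaf — visit iris.
    Visit ash.
  Visit ivy.
Visit yew.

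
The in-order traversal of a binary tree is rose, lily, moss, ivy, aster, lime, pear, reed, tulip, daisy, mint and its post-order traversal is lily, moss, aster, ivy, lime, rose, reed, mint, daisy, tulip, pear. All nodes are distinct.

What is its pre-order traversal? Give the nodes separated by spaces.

The last element of post-order is the root; it splits in-order into left and right subtrees.
Root pear: left subtree has 6 nodes {rose, lily, moss, ivy, aster, lime}, right has 4 {reed, tulip, daisy, mint}.
  Root rose: left subtree has 0 nodes { }, right has 5 {lily, moss, ivy, aster, lime}.
    Root lime: left subtree has 4 nodes {lily, moss, ivy, aster}, right has 0 { }.
      Root ivy: left subtree has 2 nodes {lily, moss}, right has 1 {aster}.
        Root moss: left subtree has 1 node {lily}, right has 0 { }.
  Root tulip: left subtree has 1 node {reed}, right has 2 {daisy, mint}.
    Root daisy: left subtree has 0 nodes { }, right has 1 {mint}.

pear rose lime ivy moss lily aster tulip reed daisy mint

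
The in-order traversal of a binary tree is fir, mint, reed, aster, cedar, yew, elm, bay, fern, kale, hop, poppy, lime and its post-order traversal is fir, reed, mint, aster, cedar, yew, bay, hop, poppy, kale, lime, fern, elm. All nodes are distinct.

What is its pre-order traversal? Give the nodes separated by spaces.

The last element of post-order is the root; it splits in-order into left and right subtrees.
Root elm: left subtree has 6 nodes {fir, mint, reed, aster, cedar, yew}, right has 6 {bay, fern, kale, hop, poppy, lime}.
  Root yew: left subtree has 5 nodes {fir, mint, reed, aster, cedar}, right has 0 { }.
    Root cedar: left subtree has 4 nodes {fir, mint, reed, aster}, right has 0 { }.
      Root aster: left subtree has 3 nodes {fir, mint, reed}, right has 0 { }.
        Root mint: left subtree has 1 node {fir}, right has 1 {reed}.
  Root fern: left subtree has 1 node {bay}, right has 4 {kale, hop, poppy, lime}.
    Root lime: left subtree has 3 nodes {kale, hop, poppy}, right has 0 { }.
      Root kale: left subtree has 0 nodes { }, right has 2 {hop, poppy}.
        Root poppy: left subtree has 1 node {hop}, right has 0 { }.

elm yew cedar aster mint fir reed fern bay lime kale poppy hop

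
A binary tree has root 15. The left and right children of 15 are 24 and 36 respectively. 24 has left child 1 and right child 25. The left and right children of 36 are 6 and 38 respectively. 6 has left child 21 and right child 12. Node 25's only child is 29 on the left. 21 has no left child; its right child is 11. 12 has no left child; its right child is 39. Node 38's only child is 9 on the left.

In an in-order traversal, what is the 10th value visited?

39

In-order visits the left subtree, then the node, then the right subtree.
At 15: go left to 24.
  At 24: go left to 1.
    1 is a leaf — visit 1.
  Visit 24.
  At 24: go right to 25.
    At 25: go left to 29.
      29 is a leaf — visit 29.
    Visit 25.
    At 25: no right child.
Visit 15.
At 15: go right to 36.
  At 36: go left to 6.
    At 6: go left to 21.
      At 21: no left child.
      Visit 21.
      At 21: go right to 11.
        11 is a leaf — visit 11.
    Visit 6.
    At 6: go right to 12.
      At 12: no left child.
      Visit 12.
      At 12: go right to 39.
        39 is a leaf — visit 39.
  Visit 36.
  At 36: go right to 38.
    At 38: go left to 9.
      9 is a leaf — visit 9.
    Visit 38.
    At 38: no right child.
Full in-order sequence: 1, 24, 29, 25, 15, 21, 11, 6, 12, 39, 36, 9, 38.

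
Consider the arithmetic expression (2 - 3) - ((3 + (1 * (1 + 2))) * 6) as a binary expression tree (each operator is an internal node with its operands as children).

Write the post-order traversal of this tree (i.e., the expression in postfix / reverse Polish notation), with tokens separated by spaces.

Post-order on an expression tree gives postfix notation: for each operator, emit left operand, right operand, then the operator.

2 3 - 3 1 1 2 + * + 6 * -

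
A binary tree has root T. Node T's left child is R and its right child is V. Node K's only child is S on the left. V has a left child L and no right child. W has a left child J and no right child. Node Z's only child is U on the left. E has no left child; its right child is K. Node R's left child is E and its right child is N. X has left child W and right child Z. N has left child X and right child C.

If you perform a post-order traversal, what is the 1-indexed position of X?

Post-order visits the left subtree, then the right subtree, then the node.
At T: go left to R.
  At R: go left to E.
    At E: no left child.
    At E: go right to K.
      At K: go left to S.
        S is a leaf — visit S.
      At K: no right child.
      Visit K.
    Visit E.
  At R: go right to N.
    At N: go left to X.
      At X: go left to W.
        At W: go left to J.
          J is a leaf — visit J.
        At W: no right child.
        Visit W.
      At X: go right to Z.
        At Z: go left to U.
          U is a leaf — visit U.
        At Z: no right child.
        Visit Z.
      Visit X.
    At N: go right to C.
      C is a leaf — visit C.
    Visit N.
  Visit R.
At T: go right to V.
  At V: go left to L.
    L is a leaf — visit L.
  At V: no right child.
  Visit V.
Visit T.
Full post-order sequence: S, K, E, J, W, U, Z, X, C, N, R, L, V, T.

8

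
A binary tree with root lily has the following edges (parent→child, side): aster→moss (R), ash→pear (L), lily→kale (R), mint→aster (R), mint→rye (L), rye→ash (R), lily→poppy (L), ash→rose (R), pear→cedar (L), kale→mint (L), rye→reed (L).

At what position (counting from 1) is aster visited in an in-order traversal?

In-order visits the left subtree, then the node, then the right subtree.
At lily: go left to poppy.
  poppy is a leaf — visit poppy.
Visit lily.
At lily: go right to kale.
  At kale: go left to mint.
    At mint: go left to rye.
      At rye: go left to reed.
        reed is a leaf — visit reed.
      Visit rye.
      At rye: go right to ash.
        At ash: go left to pear.
          At pear: go left to cedar.
            cedar is a leaf — visit cedar.
          Visit pear.
          At pear: no right child.
        Visit ash.
        At ash: go right to rose.
          rose is a leaf — visit rose.
    Visit mint.
    At mint: go right to aster.
      At aster: no left child.
      Visit aster.
      At aster: go right to moss.
        moss is a leaf — visit moss.
  Visit kale.
  At kale: no right child.
Full in-order sequence: poppy, lily, reed, rye, cedar, pear, ash, rose, mint, aster, moss, kale.

10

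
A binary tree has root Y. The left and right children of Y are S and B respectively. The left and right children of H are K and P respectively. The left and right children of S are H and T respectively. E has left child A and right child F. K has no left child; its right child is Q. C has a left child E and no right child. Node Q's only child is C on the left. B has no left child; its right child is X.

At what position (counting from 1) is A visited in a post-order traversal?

1

Post-order visits the left subtree, then the right subtree, then the node.
At Y: go left to S.
  At S: go left to H.
    At H: go left to K.
      At K: no left child.
      At K: go right to Q.
        At Q: go left to C.
          At C: go left to E.
            At E: go left to A.
              A is a leaf — visit A.
            At E: go right to F.
              F is a leaf — visit F.
            Visit E.
          At C: no right child.
          Visit C.
        At Q: no right child.
        Visit Q.
      Visit K.
    At H: go right to P.
      P is a leaf — visit P.
    Visit H.
  At S: go right to T.
    T is a leaf — visit T.
  Visit S.
At Y: go right to B.
  At B: no left child.
  At B: go right to X.
    X is a leaf — visit X.
  Visit B.
Visit Y.
Full post-order sequence: A, F, E, C, Q, K, P, H, T, S, X, B, Y.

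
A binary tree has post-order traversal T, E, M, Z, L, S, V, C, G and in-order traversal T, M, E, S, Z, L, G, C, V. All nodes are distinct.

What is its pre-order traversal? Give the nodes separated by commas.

The last element of post-order is the root; it splits in-order into left and right subtrees.
Root G: left subtree has 6 nodes {T, M, E, S, Z, L}, right has 2 {C, V}.
  Root S: left subtree has 3 nodes {T, M, E}, right has 2 {Z, L}.
    Root M: left subtree has 1 node {T}, right has 1 {E}.
    Root L: left subtree has 1 node {Z}, right has 0 { }.
  Root C: left subtree has 0 nodes { }, right has 1 {V}.

G, S, M, T, E, L, Z, C, V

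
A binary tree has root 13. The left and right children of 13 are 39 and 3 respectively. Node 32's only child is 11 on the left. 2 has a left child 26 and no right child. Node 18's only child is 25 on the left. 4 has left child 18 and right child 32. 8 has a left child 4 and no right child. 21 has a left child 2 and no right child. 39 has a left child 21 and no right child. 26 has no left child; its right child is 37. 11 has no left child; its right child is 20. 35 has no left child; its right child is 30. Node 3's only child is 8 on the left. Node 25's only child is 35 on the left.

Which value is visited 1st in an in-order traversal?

26

In-order visits the left subtree, then the node, then the right subtree.
At 13: go left to 39.
  At 39: go left to 21.
    At 21: go left to 2.
      At 2: go left to 26.
        At 26: no left child.
        Visit 26.
        At 26: go right to 37.
          37 is a leaf — visit 37.
      Visit 2.
      At 2: no right child.
    Visit 21.
    At 21: no right child.
  Visit 39.
  At 39: no right child.
Visit 13.
At 13: go right to 3.
  At 3: go left to 8.
    At 8: go left to 4.
      At 4: go left to 18.
        At 18: go left to 25.
          At 25: go left to 35.
            At 35: no left child.
            Visit 35.
            At 35: go right to 30.
              30 is a leaf — visit 30.
          Visit 25.
          At 25: no right child.
        Visit 18.
        At 18: no right child.
      Visit 4.
      At 4: go right to 32.
        At 32: go left to 11.
          At 11: no left child.
          Visit 11.
          At 11: go right to 20.
            20 is a leaf — visit 20.
        Visit 32.
        At 32: no right child.
    Visit 8.
    At 8: no right child.
  Visit 3.
  At 3: no right child.
Full in-order sequence: 26, 37, 2, 21, 39, 13, 35, 30, 25, 18, 4, 11, 20, 32, 8, 3.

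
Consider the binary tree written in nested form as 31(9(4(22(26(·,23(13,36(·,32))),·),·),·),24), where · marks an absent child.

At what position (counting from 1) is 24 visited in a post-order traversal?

9

Post-order visits the left subtree, then the right subtree, then the node.
At 31: go left to 9.
  At 9: go left to 4.
    At 4: go left to 22.
      At 22: go left to 26.
        At 26: no left child.
        At 26: go right to 23.
          At 23: go left to 13.
            13 is a leaf — visit 13.
          At 23: go right to 36.
            At 36: no left child.
            At 36: go right to 32.
              32 is a leaf — visit 32.
            Visit 36.
          Visit 23.
        Visit 26.
      At 22: no right child.
      Visit 22.
    At 4: no right child.
    Visit 4.
  At 9: no right child.
  Visit 9.
At 31: go right to 24.
  24 is a leaf — visit 24.
Visit 31.
Full post-order sequence: 13, 32, 36, 23, 26, 22, 4, 9, 24, 31.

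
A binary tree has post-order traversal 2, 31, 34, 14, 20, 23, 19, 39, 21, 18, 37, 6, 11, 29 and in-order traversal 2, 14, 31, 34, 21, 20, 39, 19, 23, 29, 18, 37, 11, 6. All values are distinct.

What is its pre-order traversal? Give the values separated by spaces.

The last element of post-order is the root; it splits in-order into left and right subtrees.
Root 29: left subtree has 9 nodes {2, 14, 31, 34, 21, 20, 39, 19, 23}, right has 4 {18, 37, 11, 6}.
  Root 21: left subtree has 4 nodes {2, 14, 31, 34}, right has 4 {20, 39, 19, 23}.
    Root 14: left subtree has 1 node {2}, right has 2 {31, 34}.
      Root 34: left subtree has 1 node {31}, right has 0 { }.
    Root 39: left subtree has 1 node {20}, right has 2 {19, 23}.
      Root 19: left subtree has 0 nodes { }, right has 1 {23}.
  Root 11: left subtree has 2 nodes {18, 37}, right has 1 {6}.
    Root 37: left subtree has 1 node {18}, right has 0 { }.

29 21 14 2 34 31 39 20 19 23 11 37 18 6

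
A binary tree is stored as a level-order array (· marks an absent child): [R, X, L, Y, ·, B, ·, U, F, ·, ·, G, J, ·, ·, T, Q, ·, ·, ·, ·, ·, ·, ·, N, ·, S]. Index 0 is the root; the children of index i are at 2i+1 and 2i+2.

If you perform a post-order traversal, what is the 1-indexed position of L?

Post-order visits the left subtree, then the right subtree, then the node.
At R: go left to X.
  At X: go left to Y.
    At Y: go left to U.
      At U: go left to T.
        T is a leaf — visit T.
      At U: go right to Q.
        Q is a leaf — visit Q.
      Visit U.
    At Y: go right to F.
      F is a leaf — visit F.
    Visit Y.
  At X: no right child.
  Visit X.
At R: go right to L.
  At L: go left to B.
    At B: go left to G.
      At G: no left child.
      At G: go right to N.
        N is a leaf — visit N.
      Visit G.
    At B: go right to J.
      At J: no left child.
      At J: go right to S.
        S is a leaf — visit S.
      Visit J.
    Visit B.
  At L: no right child.
  Visit L.
Visit R.
Full post-order sequence: T, Q, U, F, Y, X, N, G, S, J, B, L, R.

12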